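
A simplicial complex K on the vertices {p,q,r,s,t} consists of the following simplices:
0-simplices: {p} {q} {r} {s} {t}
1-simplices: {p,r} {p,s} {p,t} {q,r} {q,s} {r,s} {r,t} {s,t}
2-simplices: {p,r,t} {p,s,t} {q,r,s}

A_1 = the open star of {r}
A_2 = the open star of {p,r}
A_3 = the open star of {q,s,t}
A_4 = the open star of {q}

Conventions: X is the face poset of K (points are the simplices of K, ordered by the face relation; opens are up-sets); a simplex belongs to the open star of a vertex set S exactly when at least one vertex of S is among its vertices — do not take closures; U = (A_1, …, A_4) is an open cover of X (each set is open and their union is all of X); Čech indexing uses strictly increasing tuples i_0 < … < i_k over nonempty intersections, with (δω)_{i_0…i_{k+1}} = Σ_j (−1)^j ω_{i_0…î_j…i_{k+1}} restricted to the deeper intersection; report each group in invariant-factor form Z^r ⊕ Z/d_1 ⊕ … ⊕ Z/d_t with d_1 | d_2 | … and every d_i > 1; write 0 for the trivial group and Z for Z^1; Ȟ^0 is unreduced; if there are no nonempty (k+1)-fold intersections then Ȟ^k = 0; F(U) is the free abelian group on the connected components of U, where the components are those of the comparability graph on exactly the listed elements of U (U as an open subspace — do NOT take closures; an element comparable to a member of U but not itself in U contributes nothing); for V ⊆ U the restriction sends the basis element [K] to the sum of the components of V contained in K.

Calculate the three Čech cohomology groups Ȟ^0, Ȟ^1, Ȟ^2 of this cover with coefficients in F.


intersection data:
  A1={{r},{p,r},{q,r},{r,s},{r,t},{p,r,t},{q,r,s}} A2={{p},{r},{p,r},{p,s},{p,t},{q,r},{r,s},{r,t},{p,r,t},{p,s,t},{q,r,s}} A3={{q},{s},{t},{p,s},{p,t},{q,r},{q,s},{r,s},{r,t},{s,t},{p,r,t},{p,s,t},{q,r,s}} A4={{q},{q,r},{q,s},{q,r,s}}
  A12={{r},{p,r},{q,r},{r,s},{r,t},{p,r,t},{q,r,s}} A13={{q,r},{r,s},{r,t},{p,r,t},{q,r,s}} A14={{q,r},{q,r,s}} A23={{p,s},{p,t},{q,r},{r,s},{r,t},{p,r,t},{p,s,t},{q,r,s}} A24={{q,r},{q,r,s}} A34={{q},{q,r},{q,s},{q,r,s}}
  A123={{q,r},{r,s},{r,t},{p,r,t},{q,r,s}} A124={{q,r},{q,r,s}} A134={{q,r},{q,r,s}} A234={{q,r},{q,r,s}}
  A1234={{q,r},{q,r,s}}
components per intersection:
  A1: {{r},{p,r},{q,r},{r,s},{r,t},{p,r,t},{q,r,s}}
  A2: {{p},{r},{p,r},{p,s},{p,t},{q,r},{r,s},{r,t},{p,r,t},{p,s,t},{q,r,s}}
  A3: {{q},{s},{t},{p,s},{p,t},{q,r},{q,s},{r,s},{r,t},{s,t},{p,r,t},{p,s,t},{q,r,s}}
  A4: {{q},{q,r},{q,s},{q,r,s}}
  A12: {{r},{p,r},{q,r},{r,s},{r,t},{p,r,t},{q,r,s}}
  A13: {{q,r},{r,s},{q,r,s}} {{r,t},{p,r,t}}
  A14: {{q,r},{q,r,s}}
  A23: {{p,s},{p,t},{r,t},{p,r,t},{p,s,t}} {{q,r},{r,s},{q,r,s}}
  A24: {{q,r},{q,r,s}}
  A34: {{q},{q,r},{q,s},{q,r,s}}
  A123: {{q,r},{r,s},{q,r,s}} {{r,t},{p,r,t}}
  A124: {{q,r},{q,r,s}}
  A134: {{q,r},{q,r,s}}
  A234: {{q,r},{q,r,s}}
  A1234: {{q,r},{q,r,s}}
C dims 4,8,5,1; δ0: rk 3, SNF 1^3; δ1: rk 4, SNF 1^4; δ2: rk 1, SNF 1^1
Ȟ^0 = (4 − 3) − 0 = 1, so Ȟ^0 ≅ Z
Ȟ^1 = (8 − 4) − 3 = 1, so Ȟ^1 ≅ Z
Ȟ^2 = (5 − 1) − 4 = 0, so Ȟ^2 ≅ 0

Ȟ^0 = Z,  Ȟ^1 = Z,  Ȟ^2 = 0


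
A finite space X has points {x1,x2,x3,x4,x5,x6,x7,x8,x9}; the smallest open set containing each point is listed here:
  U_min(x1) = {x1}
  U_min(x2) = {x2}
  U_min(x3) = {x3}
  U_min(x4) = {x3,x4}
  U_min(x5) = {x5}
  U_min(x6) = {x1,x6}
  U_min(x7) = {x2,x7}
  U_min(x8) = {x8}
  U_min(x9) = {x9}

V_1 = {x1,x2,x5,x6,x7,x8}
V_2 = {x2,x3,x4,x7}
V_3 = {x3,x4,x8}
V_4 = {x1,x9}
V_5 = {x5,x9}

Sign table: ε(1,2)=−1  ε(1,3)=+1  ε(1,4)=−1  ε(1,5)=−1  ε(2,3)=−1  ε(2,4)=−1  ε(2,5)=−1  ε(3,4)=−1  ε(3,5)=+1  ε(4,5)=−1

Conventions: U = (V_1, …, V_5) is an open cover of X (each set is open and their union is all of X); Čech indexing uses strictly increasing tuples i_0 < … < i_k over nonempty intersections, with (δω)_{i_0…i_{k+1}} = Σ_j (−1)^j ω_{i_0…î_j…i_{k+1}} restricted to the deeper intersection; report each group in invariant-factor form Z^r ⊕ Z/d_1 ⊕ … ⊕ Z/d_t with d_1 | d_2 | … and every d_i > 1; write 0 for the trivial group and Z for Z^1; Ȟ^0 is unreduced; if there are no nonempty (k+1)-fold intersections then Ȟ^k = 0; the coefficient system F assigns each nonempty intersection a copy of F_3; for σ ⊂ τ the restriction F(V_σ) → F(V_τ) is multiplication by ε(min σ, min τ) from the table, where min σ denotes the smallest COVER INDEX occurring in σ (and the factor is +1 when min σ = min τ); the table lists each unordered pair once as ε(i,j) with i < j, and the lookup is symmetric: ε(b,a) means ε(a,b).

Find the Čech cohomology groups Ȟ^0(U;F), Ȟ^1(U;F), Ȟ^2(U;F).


nerve of the cover:
  V12={x2,x7} V13={x8} V14={x1} V15={x5} V23={x3,x4} V45={x9}
C dims 5,6; δ0: rk_F3 5
Ȟ^0 = (5 − 5) − 0 = 0, so Ȟ^0 ≅ 0
Ȟ^1 = (6 − 0) − 5 = 1, so Ȟ^1 ≅ Z/3
Ȟ^2 = (0 − 0) − 0 = 0, so Ȟ^2 ≅ 0

Ȟ^0 ≅ 0,  Ȟ^1 ≅ Z/3,  Ȟ^2 ≅ 0


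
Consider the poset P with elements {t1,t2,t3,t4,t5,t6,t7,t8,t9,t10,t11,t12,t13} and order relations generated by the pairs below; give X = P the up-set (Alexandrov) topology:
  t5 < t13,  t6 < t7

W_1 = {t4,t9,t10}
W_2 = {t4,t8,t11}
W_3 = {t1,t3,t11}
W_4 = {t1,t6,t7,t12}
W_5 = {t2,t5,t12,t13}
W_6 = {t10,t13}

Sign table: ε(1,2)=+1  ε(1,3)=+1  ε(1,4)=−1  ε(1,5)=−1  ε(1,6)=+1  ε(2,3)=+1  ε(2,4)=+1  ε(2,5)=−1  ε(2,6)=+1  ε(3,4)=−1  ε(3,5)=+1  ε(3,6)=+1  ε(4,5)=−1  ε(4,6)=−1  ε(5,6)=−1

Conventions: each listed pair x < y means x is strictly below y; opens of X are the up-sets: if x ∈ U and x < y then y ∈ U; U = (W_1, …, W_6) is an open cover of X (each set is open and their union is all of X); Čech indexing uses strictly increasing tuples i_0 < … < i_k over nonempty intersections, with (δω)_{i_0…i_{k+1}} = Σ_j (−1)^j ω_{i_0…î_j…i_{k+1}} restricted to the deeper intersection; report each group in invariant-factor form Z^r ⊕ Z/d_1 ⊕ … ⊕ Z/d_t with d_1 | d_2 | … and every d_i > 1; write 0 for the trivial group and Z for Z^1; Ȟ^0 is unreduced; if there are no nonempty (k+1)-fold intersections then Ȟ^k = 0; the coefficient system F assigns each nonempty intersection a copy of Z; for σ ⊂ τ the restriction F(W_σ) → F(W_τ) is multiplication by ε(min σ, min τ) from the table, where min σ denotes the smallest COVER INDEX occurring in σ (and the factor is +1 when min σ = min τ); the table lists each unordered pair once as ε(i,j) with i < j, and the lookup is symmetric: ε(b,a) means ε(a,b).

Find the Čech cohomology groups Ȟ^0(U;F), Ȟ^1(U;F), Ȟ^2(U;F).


Ȟ^0(U;F) ≅ 0; Ȟ^1(U;F) ≅ Z/2; Ȟ^2(U;F) ≅ 0

intersection data:
  W12={t4} W16={t10} W23={t11} W34={t1} W45={t12} W56={t13}
C dims 6,6; δ0: rk 6, SNF 1^5·2
Ȟ^0 = (6 − 6) − 0 = 0, so Ȟ^0 ≅ 0
Ȟ^1 = (6 − 0) − 6 = 0 plus torsion [2], so Ȟ^1 ≅ Z/2
Ȟ^2 = (0 − 0) − 0 = 0, so Ȟ^2 ≅ 0


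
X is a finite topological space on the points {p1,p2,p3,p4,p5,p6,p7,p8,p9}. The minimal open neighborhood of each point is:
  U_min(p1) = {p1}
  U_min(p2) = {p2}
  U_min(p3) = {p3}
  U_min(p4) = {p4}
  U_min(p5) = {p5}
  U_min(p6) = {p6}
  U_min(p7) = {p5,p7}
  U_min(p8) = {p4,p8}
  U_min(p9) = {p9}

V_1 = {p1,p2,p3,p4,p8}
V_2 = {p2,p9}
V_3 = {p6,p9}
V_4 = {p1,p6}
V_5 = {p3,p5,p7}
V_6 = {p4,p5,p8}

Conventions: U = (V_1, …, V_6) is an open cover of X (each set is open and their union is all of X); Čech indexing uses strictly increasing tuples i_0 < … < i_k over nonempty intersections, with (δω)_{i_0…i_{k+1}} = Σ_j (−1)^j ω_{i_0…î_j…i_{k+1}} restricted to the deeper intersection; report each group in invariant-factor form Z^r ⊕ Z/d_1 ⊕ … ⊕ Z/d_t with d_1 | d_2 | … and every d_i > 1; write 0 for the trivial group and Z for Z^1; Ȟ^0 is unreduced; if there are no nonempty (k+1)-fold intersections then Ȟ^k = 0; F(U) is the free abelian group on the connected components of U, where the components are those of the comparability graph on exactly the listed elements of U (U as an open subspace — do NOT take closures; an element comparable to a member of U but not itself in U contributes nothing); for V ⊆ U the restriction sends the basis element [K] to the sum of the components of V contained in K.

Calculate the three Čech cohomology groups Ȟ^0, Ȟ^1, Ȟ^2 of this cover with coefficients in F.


Ȟ^0(U;F) ≅ Z^7; Ȟ^1(U;F) ≅ 0; Ȟ^2(U;F) ≅ 0

nerve simplices:
  V12={p2} V14={p1} V15={p3} V16={p4,p8} V23={p9} V34={p6} V56={p5}
components per intersection:
  V1: {p1} {p2} {p3} {p4,p8}
  V2: {p2} {p9}
  V3: {p6} {p9}
  V4: {p1} {p6}
  V5: {p3} {p5,p7}
  V6: {p4,p8} {p5}
  V12: {p2}
  V14: {p1}
  V15: {p3}
  V16: {p4,p8}
  V23: {p9}
  V34: {p6}
  V56: {p5}
C dims 14,7; δ0: rk 7, SNF 1^7
degree 0: 14−7−0 = 7 → Ȟ^0 ≅ Z^7
degree 1: 7−0−7 = 0 → Ȟ^1 ≅ 0
degree 2: 0−0−0 = 0 → Ȟ^2 ≅ 0


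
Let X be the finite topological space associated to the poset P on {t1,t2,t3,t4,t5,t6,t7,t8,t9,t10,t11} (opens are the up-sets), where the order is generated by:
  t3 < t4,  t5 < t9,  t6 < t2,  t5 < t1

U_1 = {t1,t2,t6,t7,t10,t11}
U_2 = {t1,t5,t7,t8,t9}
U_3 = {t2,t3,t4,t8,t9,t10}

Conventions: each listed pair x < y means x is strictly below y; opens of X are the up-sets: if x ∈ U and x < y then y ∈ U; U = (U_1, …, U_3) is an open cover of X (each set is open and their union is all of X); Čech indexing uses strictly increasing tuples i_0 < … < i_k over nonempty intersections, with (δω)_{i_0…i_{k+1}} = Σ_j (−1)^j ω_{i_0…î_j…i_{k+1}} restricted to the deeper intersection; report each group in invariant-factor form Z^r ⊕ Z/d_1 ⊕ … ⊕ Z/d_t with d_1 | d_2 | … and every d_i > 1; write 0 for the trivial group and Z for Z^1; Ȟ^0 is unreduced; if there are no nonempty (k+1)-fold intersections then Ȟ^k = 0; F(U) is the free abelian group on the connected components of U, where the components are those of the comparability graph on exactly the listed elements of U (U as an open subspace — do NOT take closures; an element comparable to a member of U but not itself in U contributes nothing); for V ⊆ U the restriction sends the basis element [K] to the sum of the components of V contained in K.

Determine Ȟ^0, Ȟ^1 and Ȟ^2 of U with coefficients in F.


cover nerve:
  U12={t1,t7} U13={t2,t10} U23={t8,t9}
components per intersection:
  U1: {t1} {t2,t6} {t7} {t10} {t11}
  U2: {t1,t5,t9} {t7} {t8}
  U3: {t2} {t3,t4} {t8} {t9} {t10}
  U12: {t1} {t7}
  U13: {t2} {t10}
  U23: {t8} {t9}
C dims 13,6; δ0: rk 6, SNF 1^6
Ȟ^0: (13−6)−0=7 ⇒ Z^7
Ȟ^1: (6−0)−6=0 ⇒ 0
Ȟ^2: (0−0)−0=0 ⇒ 0

Ȟ^0 = Z^7; Ȟ^1 = 0; Ȟ^2 = 0


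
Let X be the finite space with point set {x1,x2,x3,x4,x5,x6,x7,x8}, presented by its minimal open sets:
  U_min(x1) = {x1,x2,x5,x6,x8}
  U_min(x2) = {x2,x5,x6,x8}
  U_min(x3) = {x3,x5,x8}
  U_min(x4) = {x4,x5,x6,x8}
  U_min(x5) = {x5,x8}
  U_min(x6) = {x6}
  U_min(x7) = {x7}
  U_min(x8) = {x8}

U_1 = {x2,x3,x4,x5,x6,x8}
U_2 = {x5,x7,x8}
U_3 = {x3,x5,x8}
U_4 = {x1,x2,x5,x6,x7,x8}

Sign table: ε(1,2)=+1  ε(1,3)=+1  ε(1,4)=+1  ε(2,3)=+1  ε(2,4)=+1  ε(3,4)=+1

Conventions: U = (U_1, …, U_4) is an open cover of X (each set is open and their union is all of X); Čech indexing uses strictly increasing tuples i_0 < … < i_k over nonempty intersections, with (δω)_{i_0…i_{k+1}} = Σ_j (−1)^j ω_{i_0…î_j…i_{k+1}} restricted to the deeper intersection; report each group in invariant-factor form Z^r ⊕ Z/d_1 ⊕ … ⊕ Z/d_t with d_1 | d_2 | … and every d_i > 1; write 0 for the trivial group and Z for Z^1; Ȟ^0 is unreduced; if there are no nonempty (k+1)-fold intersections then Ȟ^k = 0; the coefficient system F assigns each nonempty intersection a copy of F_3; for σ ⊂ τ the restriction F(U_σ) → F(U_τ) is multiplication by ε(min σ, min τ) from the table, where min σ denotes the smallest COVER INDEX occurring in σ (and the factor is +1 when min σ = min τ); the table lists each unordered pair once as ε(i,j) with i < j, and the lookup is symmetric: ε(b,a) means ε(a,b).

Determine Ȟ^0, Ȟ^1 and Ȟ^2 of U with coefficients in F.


nonempty intersections:
  U12={x5,x8} U13={x3,x5,x8} U14={x2,x5,x6,x8} U23={x5,x8} U24={x5,x7,x8} U34={x5,x8}
  U123={x5,x8} U124={x5,x8} U134={x5,x8} U234={x5,x8}
  U1234={x5,x8}
C dims 4,6,4,1; δ0: rk_F3 3; δ1: rk_F3 3; δ2: rk_F3 1
Ȟ^0: (4−3)−0=1 ⇒ Z/3
Ȟ^1: (6−3)−3=0 ⇒ 0
Ȟ^2: (4−1)−3=0 ⇒ 0

Ȟ^0 = Z/3; Ȟ^1 = 0; Ȟ^2 = 0


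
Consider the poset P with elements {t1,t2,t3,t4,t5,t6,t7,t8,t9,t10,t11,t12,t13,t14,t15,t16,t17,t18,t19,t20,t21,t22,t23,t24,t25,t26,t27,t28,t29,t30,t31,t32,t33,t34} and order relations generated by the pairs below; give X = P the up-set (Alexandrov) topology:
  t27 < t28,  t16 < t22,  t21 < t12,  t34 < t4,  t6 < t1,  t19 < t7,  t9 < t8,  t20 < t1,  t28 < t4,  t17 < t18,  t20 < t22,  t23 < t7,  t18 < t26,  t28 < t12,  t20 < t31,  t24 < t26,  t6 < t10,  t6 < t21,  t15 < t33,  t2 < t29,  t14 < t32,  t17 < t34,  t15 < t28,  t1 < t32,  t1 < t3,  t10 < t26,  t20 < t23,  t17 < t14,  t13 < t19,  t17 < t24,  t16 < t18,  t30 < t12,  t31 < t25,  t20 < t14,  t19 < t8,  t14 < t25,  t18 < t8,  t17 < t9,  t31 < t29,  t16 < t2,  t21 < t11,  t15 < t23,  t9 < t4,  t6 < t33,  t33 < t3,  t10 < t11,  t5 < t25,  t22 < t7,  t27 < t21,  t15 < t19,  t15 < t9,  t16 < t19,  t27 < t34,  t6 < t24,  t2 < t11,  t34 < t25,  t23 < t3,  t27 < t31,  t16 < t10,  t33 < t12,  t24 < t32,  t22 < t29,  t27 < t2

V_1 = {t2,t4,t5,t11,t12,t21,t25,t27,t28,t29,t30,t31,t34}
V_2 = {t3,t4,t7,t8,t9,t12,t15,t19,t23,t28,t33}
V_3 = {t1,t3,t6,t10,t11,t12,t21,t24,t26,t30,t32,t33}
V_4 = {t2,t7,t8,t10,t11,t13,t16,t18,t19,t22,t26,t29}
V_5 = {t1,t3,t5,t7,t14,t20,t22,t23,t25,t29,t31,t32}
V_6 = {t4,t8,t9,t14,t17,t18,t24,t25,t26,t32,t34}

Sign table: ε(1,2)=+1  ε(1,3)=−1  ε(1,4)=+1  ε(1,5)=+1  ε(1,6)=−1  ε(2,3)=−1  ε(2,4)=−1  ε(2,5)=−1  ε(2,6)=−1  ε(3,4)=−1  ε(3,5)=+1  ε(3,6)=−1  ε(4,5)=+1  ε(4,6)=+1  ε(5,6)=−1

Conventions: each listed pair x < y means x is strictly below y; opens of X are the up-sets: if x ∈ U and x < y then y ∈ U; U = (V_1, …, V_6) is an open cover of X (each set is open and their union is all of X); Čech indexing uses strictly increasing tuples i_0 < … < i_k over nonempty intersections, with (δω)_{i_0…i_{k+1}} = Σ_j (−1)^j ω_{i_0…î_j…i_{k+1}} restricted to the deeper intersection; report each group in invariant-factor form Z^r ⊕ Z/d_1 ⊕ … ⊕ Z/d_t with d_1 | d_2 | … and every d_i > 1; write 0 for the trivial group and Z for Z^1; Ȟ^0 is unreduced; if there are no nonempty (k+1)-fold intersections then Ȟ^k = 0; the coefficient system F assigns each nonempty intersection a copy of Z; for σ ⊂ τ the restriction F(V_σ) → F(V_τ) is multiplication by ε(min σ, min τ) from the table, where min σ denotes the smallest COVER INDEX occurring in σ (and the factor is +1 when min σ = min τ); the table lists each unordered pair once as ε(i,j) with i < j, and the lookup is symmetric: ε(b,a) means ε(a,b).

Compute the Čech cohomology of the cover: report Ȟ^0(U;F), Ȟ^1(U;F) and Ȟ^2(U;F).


Ȟ^0 ≅ 0; Ȟ^1 ≅ Z/2; Ȟ^2 ≅ Z

nerve of the cover:
  V12={t4,t12,t28} V13={t11,t12,t21,t30} V14={t2,t11,t29} V15={t5,t25,t29,t31} V16={t4,t25,t34} V23={t3,t12,t33} V24={t7,t8,t19} V25={t3,t7,t23} V26={t4,t8,t9} V34={t10,t11,t26} V35={t1,t3,t32} V36={t24,t26,t32} V45={t7,t22,t29} V46={t8,t18,t26} V56={t14,t25,t32}
  V123={t12} V126={t4} V134={t11} V145={t29} V156={t25} V235={t3} V245={t7} V246={t8} V346={t26} V356={t32}
C dims 6,15,10; δ0: rk 6, SNF 1^5·2; δ1: rk 9, SNF 1^9
Ȟ^0 = (6 − 6) − 0 = 0, so Ȟ^0 ≅ 0
Ȟ^1 = (15 − 9) − 6 = 0 plus torsion [2], so Ȟ^1 ≅ Z/2
Ȟ^2 = (10 − 0) − 9 = 1, so Ȟ^2 ≅ Z


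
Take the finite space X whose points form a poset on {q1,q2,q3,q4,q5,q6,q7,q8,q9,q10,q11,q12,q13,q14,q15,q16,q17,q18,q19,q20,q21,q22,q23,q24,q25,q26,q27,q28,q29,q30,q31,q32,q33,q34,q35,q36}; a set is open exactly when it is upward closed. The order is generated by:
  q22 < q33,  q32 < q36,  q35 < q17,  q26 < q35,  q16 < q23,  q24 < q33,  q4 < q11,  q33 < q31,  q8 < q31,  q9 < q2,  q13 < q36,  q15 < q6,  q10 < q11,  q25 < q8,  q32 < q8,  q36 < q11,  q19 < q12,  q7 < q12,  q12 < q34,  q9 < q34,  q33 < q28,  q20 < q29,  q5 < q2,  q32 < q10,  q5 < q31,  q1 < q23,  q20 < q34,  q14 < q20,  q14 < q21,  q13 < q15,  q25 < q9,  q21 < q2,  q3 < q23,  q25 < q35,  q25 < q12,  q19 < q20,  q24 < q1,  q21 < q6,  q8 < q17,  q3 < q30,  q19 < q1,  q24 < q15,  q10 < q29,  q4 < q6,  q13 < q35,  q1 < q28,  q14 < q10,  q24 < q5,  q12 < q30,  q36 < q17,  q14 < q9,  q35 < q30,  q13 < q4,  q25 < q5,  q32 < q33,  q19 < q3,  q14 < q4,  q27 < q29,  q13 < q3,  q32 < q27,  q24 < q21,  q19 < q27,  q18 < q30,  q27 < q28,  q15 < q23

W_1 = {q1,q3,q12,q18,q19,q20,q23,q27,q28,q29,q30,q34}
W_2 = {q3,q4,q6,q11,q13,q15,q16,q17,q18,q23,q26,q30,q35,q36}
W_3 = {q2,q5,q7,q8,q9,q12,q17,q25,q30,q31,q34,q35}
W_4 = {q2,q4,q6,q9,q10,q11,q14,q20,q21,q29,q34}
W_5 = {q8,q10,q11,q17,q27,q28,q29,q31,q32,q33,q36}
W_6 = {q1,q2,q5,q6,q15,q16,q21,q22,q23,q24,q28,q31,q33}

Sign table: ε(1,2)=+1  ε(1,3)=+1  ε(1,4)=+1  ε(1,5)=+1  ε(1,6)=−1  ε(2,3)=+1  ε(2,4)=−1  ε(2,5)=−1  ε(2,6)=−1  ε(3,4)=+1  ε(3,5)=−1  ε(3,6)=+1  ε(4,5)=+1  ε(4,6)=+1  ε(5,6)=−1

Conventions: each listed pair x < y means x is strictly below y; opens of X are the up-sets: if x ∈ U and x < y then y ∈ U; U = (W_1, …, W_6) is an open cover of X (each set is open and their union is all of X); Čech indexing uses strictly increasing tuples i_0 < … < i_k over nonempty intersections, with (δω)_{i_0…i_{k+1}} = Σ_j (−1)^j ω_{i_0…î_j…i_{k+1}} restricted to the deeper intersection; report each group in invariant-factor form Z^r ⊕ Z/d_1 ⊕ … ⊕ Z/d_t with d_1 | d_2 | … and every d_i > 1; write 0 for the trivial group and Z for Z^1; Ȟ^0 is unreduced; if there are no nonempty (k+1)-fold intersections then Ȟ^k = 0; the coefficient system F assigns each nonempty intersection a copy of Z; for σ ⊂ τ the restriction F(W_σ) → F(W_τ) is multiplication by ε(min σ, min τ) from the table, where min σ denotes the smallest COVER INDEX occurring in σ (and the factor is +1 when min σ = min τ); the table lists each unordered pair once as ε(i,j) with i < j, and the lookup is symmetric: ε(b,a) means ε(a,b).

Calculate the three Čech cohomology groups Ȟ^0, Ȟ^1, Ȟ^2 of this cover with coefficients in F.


Ȟ^0 ≅ 0; Ȟ^1 ≅ Z/2; Ȟ^2 ≅ Z

nonempty overlaps:
  W12={q3,q18,q23,q30} W13={q12,q30,q34} W14={q20,q29,q34} W15={q27,q28,q29} W16={q1,q23,q28} W23={q17,q30,q35} W24={q4,q6,q11} W25={q11,q17,q36} W26={q6,q15,q16,q23} W34={q2,q9,q34} W35={q8,q17,q31} W36={q2,q5,q31} W45={q10,q11,q29} W46={q2,q6,q21} W56={q28,q31,q33}
  W123={q30} W126={q23} W134={q34} W145={q29} W156={q28} W235={q17} W245={q11} W246={q6} W346={q2} W356={q31}
C dims 6,15,10; δ0: rk 6, SNF 1^5·2; δ1: rk 9, SNF 1^9
degree 0: 6−6−0 = 0 → Ȟ^0 ≅ 0
degree 1: 15−9−6 = 0 plus torsion [2] → Ȟ^1 ≅ Z/2
degree 2: 10−0−9 = 1 → Ȟ^2 ≅ Z


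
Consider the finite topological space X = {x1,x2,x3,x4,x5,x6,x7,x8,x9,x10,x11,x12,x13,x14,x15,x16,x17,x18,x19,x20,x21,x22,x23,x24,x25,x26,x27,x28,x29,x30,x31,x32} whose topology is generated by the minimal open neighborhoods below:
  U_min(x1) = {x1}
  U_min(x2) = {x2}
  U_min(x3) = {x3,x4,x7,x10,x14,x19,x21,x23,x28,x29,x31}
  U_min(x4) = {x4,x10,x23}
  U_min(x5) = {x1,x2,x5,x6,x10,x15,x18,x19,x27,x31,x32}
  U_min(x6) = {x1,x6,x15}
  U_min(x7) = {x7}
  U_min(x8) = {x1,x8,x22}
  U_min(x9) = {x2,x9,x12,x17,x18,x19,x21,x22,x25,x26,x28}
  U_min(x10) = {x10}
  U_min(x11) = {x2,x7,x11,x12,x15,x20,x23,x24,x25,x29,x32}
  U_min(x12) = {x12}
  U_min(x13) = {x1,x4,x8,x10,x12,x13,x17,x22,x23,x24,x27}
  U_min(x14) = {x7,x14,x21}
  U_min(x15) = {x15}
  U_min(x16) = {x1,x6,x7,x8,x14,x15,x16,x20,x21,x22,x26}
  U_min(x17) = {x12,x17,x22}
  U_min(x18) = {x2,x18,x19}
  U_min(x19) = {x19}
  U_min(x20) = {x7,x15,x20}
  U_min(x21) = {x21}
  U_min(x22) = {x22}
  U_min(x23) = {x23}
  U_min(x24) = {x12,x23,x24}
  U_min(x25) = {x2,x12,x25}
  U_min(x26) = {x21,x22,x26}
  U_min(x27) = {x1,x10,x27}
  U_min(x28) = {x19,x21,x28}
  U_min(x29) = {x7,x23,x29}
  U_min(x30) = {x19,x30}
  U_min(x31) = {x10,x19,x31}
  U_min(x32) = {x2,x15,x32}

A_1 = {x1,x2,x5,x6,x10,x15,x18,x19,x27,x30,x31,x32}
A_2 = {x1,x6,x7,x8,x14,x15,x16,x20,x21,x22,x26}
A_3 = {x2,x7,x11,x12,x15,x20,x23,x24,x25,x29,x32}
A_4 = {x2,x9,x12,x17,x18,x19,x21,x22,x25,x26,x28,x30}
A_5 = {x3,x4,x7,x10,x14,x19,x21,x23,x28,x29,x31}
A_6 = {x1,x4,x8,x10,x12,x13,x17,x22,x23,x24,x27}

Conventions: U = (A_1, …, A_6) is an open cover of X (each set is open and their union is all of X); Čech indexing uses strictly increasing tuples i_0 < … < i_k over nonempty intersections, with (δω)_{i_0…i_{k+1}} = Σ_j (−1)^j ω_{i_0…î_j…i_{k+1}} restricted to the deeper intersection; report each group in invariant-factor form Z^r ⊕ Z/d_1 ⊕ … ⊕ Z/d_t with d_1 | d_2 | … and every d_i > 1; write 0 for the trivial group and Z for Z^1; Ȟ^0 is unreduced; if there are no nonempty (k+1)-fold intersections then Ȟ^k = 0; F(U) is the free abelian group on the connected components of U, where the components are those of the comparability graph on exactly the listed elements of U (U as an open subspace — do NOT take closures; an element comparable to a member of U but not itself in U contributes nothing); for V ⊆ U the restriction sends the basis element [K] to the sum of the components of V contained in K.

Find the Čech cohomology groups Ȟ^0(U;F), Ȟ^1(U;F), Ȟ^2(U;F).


intersection data:
  A12={x1,x6,x15} A13={x2,x15,x32} A14={x2,x18,x19,x30} A15={x10,x19,x31} A16={x1,x10,x27} A23={x7,x15,x20} A24={x21,x22,x26} A25={x7,x14,x21} A26={x1,x8,x22} A34={x2,x12,x25} A35={x7,x23,x29} A36={x12,x23,x24} A45={x19,x21,x28} A46={x12,x17,x22} A56={x4,x10,x23}
  A123={x15} A126={x1} A134={x2} A145={x19} A156={x10} A235={x7} A245={x21} A246={x22} A346={x12} A356={x23}
components per intersection:
  A1: {x1,x2,x5,x6,x10,x15,x18,x19,x27,x30,x31,x32}
  A2: {x1,x6,x7,x8,x14,x15,x16,x20,x21,x22,x26}
  A3: {x2,x7,x11,x12,x15,x20,x23,x24,x25,x29,x32}
  A4: {x2,x9,x12,x17,x18,x19,x21,x22,x25,x26,x28,x30}
  A5: {x3,x4,x7,x10,x14,x19,x21,x23,x28,x29,x31}
  A6: {x1,x4,x8,x10,x12,x13,x17,x22,x23,x24,x27}
  A12: {x1,x6,x15}
  A13: {x2,x15,x32}
  A14: {x2,x18,x19,x30}
  A15: {x10,x19,x31}
  A16: {x1,x10,x27}
  A23: {x7,x15,x20}
  A24: {x21,x22,x26}
  A25: {x7,x14,x21}
  A26: {x1,x8,x22}
  A34: {x2,x12,x25}
  A35: {x7,x23,x29}
  A36: {x12,x23,x24}
  A45: {x19,x21,x28}
  A46: {x12,x17,x22}
  A56: {x4,x10,x23}
  A123: {x15}
  A126: {x1}
  A134: {x2}
  A145: {x19}
  A156: {x10}
  A235: {x7}
  A245: {x21}
  A246: {x22}
  A346: {x12}
  A356: {x23}
C dims 6,15,10; δ0: rk 5, SNF 1^5; δ1: rk 10, SNF 1^9·2
Ȟ^0 = (6 − 5) − 0 = 1, so Ȟ^0 ≅ Z
Ȟ^1 = (15 − 10) − 5 = 0, so Ȟ^1 ≅ 0
Ȟ^2 = (10 − 0) − 10 = 0 plus torsion [2], so Ȟ^2 ≅ Z/2

Ȟ^0 ≅ Z, Ȟ^1 ≅ 0, Ȟ^2 ≅ Z/2


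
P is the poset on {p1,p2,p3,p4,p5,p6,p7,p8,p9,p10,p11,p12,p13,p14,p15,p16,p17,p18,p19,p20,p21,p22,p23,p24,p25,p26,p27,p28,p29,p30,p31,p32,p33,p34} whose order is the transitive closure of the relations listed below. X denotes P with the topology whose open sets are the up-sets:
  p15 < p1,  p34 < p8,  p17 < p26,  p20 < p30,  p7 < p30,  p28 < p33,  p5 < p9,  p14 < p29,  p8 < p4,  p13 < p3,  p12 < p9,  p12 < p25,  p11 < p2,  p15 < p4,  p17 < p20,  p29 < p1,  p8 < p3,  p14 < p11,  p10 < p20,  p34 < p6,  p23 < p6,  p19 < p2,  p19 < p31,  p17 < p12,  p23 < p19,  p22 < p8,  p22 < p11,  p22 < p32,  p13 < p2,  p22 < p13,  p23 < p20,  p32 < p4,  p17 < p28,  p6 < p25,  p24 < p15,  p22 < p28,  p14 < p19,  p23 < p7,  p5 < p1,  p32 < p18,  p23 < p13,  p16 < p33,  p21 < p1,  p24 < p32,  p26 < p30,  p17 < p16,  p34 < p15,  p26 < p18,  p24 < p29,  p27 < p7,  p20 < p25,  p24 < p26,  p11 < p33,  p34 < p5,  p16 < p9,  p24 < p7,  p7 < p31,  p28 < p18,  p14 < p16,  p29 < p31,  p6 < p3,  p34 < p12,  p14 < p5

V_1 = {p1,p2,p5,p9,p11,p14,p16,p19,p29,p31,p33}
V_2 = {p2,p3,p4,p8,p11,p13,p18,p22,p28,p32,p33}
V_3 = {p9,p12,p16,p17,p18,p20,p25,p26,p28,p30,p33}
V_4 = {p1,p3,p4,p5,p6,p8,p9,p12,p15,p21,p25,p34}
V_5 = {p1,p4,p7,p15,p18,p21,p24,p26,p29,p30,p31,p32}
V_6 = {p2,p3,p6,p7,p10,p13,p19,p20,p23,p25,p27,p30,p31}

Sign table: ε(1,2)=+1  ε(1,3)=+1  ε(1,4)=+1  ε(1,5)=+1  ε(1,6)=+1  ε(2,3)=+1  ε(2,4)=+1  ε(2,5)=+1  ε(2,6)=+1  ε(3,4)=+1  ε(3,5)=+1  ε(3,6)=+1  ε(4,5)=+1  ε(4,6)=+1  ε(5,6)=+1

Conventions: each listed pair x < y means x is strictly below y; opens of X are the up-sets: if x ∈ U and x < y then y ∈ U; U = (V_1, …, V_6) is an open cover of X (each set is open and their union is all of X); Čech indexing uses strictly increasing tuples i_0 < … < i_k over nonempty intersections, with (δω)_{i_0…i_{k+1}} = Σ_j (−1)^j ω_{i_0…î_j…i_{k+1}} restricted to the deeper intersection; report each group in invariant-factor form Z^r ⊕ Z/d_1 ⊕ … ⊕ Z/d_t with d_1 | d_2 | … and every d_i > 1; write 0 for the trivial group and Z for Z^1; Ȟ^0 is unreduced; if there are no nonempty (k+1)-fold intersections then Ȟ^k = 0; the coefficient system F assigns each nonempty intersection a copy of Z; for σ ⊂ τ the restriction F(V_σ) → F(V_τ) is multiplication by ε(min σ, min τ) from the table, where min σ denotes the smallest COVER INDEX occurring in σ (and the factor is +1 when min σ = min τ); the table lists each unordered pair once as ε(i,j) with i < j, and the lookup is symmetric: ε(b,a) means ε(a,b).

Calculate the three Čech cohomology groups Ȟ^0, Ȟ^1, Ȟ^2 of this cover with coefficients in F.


cover nerve:
  V12={p2,p11,p33} V13={p9,p16,p33} V14={p1,p5,p9} V15={p1,p29,p31} V16={p2,p19,p31} V23={p18,p28,p33} V24={p3,p4,p8} V25={p4,p18,p32} V26={p2,p3,p13} V34={p9,p12,p25} V35={p18,p26,p30} V36={p20,p25,p30} V45={p1,p4,p15,p21} V46={p3,p6,p25} V56={p7,p30,p31}
  V123={p33} V126={p2} V134={p9} V145={p1} V156={p31} V235={p18} V245={p4} V246={p3} V346={p25} V356={p30}
C dims 6,15,10; δ0: rk 5, SNF 1^5; δ1: rk 10, SNF 1^9·2
Ȟ^0: (6−5)−0=1 ⇒ Z
Ȟ^1: (15−10)−5=0 ⇒ 0
Ȟ^2: (10−0)−10=0 plus torsion [2] ⇒ Z/2

Ȟ^0 ≅ Z; Ȟ^1 ≅ 0; Ȟ^2 ≅ Z/2


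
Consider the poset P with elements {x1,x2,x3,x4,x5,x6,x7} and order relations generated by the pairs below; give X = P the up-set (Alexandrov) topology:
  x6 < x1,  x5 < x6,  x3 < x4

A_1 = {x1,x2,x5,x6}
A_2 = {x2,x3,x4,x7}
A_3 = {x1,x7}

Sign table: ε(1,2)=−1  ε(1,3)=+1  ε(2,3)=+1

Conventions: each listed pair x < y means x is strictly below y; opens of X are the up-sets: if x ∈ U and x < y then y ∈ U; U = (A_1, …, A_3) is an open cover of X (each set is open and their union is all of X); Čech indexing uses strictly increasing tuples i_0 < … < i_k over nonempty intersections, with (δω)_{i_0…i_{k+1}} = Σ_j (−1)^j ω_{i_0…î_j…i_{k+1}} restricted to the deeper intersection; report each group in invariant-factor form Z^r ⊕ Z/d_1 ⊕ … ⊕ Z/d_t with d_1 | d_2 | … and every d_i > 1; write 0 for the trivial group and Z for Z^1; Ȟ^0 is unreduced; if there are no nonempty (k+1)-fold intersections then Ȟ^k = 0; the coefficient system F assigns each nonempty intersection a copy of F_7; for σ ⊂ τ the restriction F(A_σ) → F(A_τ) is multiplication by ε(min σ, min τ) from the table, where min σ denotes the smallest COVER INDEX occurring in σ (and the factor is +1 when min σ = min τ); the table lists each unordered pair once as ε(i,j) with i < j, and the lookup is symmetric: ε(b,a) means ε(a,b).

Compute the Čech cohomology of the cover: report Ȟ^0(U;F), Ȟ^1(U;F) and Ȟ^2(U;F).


Ȟ^0(U;F) ≅ 0, Ȟ^1(U;F) ≅ 0, Ȟ^2(U;F) ≅ 0

intersection data:
  A12={x2} A13={x1} A23={x7}
C dims 3,3; δ0: rk_F7 3
Ȟ^0 = (3 − 3) − 0 = 0, so Ȟ^0 ≅ 0
Ȟ^1 = (3 − 0) − 3 = 0, so Ȟ^1 ≅ 0
Ȟ^2 = (0 − 0) − 0 = 0, so Ȟ^2 ≅ 0


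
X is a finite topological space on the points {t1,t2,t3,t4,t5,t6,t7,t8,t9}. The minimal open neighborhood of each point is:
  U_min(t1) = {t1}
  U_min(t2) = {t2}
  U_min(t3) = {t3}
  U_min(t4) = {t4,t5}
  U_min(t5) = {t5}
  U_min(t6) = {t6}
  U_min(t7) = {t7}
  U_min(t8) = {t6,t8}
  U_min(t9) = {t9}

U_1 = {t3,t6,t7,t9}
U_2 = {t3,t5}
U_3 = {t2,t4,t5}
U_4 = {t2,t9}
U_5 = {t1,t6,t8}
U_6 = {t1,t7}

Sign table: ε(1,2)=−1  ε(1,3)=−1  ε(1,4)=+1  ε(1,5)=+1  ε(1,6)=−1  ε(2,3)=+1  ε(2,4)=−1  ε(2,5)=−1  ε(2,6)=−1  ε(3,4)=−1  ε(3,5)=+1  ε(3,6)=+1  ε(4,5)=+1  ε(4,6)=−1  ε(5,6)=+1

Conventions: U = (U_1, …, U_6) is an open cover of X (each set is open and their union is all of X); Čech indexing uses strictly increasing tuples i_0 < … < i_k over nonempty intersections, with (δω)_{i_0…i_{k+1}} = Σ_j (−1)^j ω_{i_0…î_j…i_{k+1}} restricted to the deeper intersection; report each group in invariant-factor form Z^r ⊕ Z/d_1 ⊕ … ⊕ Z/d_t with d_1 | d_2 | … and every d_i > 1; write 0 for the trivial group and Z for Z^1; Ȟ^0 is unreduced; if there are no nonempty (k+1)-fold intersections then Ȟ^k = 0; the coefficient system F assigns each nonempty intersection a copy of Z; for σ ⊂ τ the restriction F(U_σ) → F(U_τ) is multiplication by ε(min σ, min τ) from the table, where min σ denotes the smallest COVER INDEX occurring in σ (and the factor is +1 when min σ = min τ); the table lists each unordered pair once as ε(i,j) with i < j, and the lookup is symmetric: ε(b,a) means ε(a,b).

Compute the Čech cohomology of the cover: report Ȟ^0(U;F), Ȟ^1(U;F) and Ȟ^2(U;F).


Ȟ^0(U;F) ≅ 0, Ȟ^1(U;F) ≅ Z ⊕ Z/2 and Ȟ^2(U;F) ≅ 0

nerve of the cover:
  U12={t3} U14={t9} U15={t6} U16={t7} U23={t5} U34={t2} U56={t1}
C dims 6,7; δ0: rk 6, SNF 1^5·2
Ȟ^0 = (6 − 6) − 0 = 0, so Ȟ^0 ≅ 0
Ȟ^1 = (7 − 0) − 6 = 1 plus torsion [2], so Ȟ^1 ≅ Z ⊕ Z/2
Ȟ^2 = (0 − 0) − 0 = 0, so Ȟ^2 ≅ 0


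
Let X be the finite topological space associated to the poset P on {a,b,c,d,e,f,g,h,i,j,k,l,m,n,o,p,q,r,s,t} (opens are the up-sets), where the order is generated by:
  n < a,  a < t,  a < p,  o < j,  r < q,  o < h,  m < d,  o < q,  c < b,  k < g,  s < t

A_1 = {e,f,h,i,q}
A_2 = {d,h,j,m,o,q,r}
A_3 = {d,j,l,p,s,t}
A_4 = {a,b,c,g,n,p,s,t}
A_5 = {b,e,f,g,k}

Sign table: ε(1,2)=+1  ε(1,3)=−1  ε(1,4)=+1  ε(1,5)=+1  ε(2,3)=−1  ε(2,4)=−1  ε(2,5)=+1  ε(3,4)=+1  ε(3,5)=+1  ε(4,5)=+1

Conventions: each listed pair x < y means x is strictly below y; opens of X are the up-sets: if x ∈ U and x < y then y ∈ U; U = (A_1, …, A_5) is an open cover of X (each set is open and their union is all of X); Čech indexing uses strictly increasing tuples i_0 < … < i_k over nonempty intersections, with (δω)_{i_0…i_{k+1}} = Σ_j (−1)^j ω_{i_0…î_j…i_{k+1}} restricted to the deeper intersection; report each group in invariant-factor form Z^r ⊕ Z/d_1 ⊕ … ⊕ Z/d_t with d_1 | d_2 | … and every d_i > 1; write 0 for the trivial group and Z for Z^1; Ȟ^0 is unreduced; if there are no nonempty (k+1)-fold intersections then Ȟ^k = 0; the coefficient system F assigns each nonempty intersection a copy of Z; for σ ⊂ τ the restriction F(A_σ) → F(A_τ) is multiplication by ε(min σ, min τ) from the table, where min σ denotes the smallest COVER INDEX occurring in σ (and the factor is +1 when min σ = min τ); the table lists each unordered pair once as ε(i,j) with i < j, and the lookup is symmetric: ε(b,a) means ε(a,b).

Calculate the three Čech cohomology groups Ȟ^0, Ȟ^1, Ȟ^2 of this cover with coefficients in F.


nonempty overlaps:
  A12={h,q} A15={e,f} A23={d,j} A34={p,s,t} A45={b,g}
C dims 5,5; δ0: rk 5, SNF 1^4·2
degree 0: 5−5−0 = 0 → Ȟ^0 ≅ 0
degree 1: 5−0−5 = 0 plus torsion [2] → Ȟ^1 ≅ Z/2
degree 2: 0−0−0 = 0 → Ȟ^2 ≅ 0

Ȟ^0 ≅ 0,  Ȟ^1 ≅ Z/2,  Ȟ^2 ≅ 0


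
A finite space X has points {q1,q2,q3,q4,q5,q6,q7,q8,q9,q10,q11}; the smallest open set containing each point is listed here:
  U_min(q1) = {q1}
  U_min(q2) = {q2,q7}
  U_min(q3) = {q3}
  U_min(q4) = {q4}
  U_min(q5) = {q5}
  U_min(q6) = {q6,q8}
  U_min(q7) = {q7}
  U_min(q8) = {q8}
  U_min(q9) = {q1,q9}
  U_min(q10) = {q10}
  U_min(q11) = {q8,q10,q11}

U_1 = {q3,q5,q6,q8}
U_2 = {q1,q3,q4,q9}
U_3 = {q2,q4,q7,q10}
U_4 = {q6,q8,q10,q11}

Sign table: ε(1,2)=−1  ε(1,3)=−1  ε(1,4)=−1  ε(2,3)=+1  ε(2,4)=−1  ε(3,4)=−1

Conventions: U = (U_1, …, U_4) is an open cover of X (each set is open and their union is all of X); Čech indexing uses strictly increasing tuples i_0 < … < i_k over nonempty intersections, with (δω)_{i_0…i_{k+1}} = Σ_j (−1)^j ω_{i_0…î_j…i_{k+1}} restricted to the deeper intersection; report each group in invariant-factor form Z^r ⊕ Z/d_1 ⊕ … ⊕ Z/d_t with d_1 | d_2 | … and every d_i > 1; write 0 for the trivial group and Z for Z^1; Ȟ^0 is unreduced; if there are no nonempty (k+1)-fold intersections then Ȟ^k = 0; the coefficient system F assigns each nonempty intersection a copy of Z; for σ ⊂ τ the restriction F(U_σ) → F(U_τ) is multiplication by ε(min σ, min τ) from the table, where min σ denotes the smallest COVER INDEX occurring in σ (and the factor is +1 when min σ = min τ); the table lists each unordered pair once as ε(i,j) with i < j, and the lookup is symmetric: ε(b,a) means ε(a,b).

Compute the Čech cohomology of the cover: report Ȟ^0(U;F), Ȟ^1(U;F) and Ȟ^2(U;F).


nonempty intersections:
  U12={q3} U14={q6,q8} U23={q4} U34={q10}
C dims 4,4; δ0: rk 4, SNF 1^3·2
Ȟ^0: (4−4)−0=0 ⇒ 0
Ȟ^1: (4−0)−4=0 plus torsion [2] ⇒ Z/2
Ȟ^2: (0−0)−0=0 ⇒ 0

Ȟ^0 = 0; Ȟ^1 = Z/2; Ȟ^2 = 0


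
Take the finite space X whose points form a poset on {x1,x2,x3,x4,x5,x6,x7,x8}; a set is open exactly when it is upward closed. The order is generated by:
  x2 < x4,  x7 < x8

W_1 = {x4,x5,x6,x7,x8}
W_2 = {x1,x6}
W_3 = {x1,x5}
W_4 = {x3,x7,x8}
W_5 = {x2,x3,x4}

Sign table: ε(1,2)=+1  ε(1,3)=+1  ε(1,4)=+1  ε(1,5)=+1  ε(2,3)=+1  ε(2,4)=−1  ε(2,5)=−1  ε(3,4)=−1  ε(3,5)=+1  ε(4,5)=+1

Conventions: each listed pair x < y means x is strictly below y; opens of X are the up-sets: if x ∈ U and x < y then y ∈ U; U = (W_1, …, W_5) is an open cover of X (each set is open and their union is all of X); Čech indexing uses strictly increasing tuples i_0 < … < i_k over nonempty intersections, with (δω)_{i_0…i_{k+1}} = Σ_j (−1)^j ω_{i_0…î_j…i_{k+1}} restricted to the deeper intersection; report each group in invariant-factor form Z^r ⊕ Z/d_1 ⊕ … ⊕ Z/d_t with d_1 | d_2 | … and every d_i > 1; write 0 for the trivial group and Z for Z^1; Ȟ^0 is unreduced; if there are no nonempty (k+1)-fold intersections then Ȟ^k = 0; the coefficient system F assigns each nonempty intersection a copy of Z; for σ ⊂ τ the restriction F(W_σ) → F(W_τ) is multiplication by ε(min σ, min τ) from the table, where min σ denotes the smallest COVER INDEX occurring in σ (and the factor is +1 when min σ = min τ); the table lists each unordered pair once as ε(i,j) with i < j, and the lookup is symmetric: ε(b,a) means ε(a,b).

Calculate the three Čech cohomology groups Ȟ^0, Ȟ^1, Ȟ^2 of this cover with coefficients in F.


Ȟ^0 ≅ Z; Ȟ^1 ≅ Z^2; Ȟ^2 ≅ 0

nonempty overlaps:
  W12={x6} W13={x5} W14={x7,x8} W15={x4} W23={x1} W45={x3}
C dims 5,6; δ0: rk 4, SNF 1^4
degree 0: 5−4−0 = 1 → Ȟ^0 ≅ Z
degree 1: 6−0−4 = 2 → Ȟ^1 ≅ Z^2
degree 2: 0−0−0 = 0 → Ȟ^2 ≅ 0


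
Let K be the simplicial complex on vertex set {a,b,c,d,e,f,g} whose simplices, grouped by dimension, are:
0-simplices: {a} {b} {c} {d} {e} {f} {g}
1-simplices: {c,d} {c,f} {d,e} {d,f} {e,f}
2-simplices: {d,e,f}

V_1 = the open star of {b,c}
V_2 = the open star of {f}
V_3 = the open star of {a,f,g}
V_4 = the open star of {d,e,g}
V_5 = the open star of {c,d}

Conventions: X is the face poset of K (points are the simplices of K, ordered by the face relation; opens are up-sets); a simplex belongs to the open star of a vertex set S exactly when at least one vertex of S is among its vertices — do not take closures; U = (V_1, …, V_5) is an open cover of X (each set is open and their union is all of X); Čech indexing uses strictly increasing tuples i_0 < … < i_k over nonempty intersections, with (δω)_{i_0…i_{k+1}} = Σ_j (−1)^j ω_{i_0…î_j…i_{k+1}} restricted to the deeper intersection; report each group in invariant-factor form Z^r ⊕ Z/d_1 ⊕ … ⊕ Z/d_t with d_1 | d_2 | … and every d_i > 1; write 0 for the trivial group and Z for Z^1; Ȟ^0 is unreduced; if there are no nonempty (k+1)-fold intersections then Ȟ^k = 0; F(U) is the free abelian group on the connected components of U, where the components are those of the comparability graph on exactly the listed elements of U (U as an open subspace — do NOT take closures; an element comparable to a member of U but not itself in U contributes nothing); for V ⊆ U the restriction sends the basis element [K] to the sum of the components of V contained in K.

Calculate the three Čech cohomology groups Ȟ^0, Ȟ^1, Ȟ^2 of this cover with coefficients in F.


nonempty overlaps:
  V1={{b},{c},{c,d},{c,f}} V2={{f},{c,f},{d,f},{e,f},{d,e,f}} V3={{a},{f},{g},{c,f},{d,f},{e,f},{d,e,f}} V4={{d},{e},{g},{c,d},{d,e},{d,f},{e,f},{d,e,f}} V5={{c},{d},{c,d},{c,f},{d,e},{d,f},{d,e,f}}
  V12={{c,f}} V13={{c,f}} V14={{c,d}} V15={{c},{c,d},{c,f}} V23={{f},{c,f},{d,f},{e,f},{d,e,f}} V24={{d,f},{e,f},{d,e,f}} V25={{c,f},{d,f},{d,e,f}} V34={{g},{d,f},{e,f},{d,e,f}} V35={{c,f},{d,f},{d,e,f}} V45={{d},{c,d},{d,e},{d,f},{d,e,f}}
  V123={{c,f}} V125={{c,f}} V135={{c,f}} V145={{c,d}} V234={{d,f},{e,f},{d,e,f}} V235={{c,f},{d,f},{d,e,f}} V245={{d,f},{d,e,f}} V345={{d,f},{d,e,f}}
  V1235={{c,f}} V2345={{d,f},{d,e,f}}
components per intersection:
  V1: {{b}} {{c},{c,d},{c,f}}
  V2: {{f},{c,f},{d,f},{e,f},{d,e,f}}
  V3: {{a}} {{f},{c,f},{d,f},{e,f},{d,e,f}} {{g}}
  V4: {{d},{e},{c,d},{d,e},{d,f},{e,f},{d,e,f}} {{g}}
  V5: {{c},{d},{c,d},{c,f},{d,e},{d,f},{d,e,f}}
  V12: {{c,f}}
  V13: {{c,f}}
  V14: {{c,d}}
  V15: {{c},{c,d},{c,f}}
  V23: {{f},{c,f},{d,f},{e,f},{d,e,f}}
  V24: {{d,f},{e,f},{d,e,f}}
  V25: {{c,f}} {{d,f},{d,e,f}}
  V34: {{g}} {{d,f},{e,f},{d,e,f}}
  V35: {{c,f}} {{d,f},{d,e,f}}
  V45: {{d},{c,d},{d,e},{d,f},{d,e,f}}
  V123: {{c,f}}
  V125: {{c,f}}
  V135: {{c,f}}
  V145: {{c,d}}
  V234: {{d,f},{e,f},{d,e,f}}
  V235: {{c,f}} {{d,f},{d,e,f}}
  V245: {{d,f},{d,e,f}}
  V345: {{d,f},{d,e,f}}
  V1235: {{c,f}}
  V2345: {{d,f},{d,e,f}}
C dims 9,13,9,2; δ0: rk 5, SNF 1^5; δ1: rk 7, SNF 1^7; δ2: rk 2, SNF 1^2
degree 0: 9−5−0 = 4 → Ȟ^0 ≅ Z^4
degree 1: 13−7−5 = 1 → Ȟ^1 ≅ Z
degree 2: 9−2−7 = 0 → Ȟ^2 ≅ 0

Ȟ^0 = Z^4; Ȟ^1 = Z; Ȟ^2 = 0


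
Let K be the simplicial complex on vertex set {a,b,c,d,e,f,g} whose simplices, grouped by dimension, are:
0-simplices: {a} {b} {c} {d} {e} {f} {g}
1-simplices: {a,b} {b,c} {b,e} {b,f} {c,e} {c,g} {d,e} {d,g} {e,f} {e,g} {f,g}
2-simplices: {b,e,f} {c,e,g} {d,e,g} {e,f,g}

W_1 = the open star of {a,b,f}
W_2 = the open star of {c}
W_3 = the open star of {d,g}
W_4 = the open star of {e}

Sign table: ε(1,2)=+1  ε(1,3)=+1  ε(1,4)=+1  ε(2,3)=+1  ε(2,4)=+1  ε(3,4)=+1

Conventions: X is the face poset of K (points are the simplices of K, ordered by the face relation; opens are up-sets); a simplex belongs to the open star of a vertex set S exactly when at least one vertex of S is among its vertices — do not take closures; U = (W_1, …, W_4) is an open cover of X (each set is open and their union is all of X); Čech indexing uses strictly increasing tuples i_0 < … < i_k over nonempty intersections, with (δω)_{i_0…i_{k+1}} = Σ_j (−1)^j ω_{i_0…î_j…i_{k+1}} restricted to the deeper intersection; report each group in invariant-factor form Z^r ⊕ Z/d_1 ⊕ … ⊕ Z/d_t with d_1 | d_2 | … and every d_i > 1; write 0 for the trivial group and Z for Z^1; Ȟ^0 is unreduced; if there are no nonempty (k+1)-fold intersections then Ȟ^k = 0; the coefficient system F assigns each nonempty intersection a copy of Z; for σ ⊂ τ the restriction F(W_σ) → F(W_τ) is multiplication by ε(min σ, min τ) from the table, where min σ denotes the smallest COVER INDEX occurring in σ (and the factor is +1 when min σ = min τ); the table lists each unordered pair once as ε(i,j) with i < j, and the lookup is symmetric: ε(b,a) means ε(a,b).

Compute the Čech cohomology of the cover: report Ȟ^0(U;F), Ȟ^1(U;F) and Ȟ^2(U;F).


nonempty overlaps:
  W1={{a},{b},{f},{a,b},{b,c},{b,e},{b,f},{e,f},{f,g},{b,e,f},{e,f,g}} W2={{c},{b,c},{c,e},{c,g},{c,e,g}} W3={{d},{g},{c,g},{d,e},{d,g},{e,g},{f,g},{c,e,g},{d,e,g},{e,f,g}} W4={{e},{b,e},{c,e},{d,e},{e,f},{e,g},{b,e,f},{c,e,g},{d,e,g},{e,f,g}}
  W12={{b,c}} W13={{f,g},{e,f,g}} W14={{b,e},{e,f},{b,e,f},{e,f,g}} W23={{c,g},{c,e,g}} W24={{c,e},{c,e,g}} W34={{d,e},{e,g},{c,e,g},{d,e,g},{e,f,g}}
  W134={{e,f,g}} W234={{c,e,g}}
C dims 4,6,2; δ0: rk 3, SNF 1^3; δ1: rk 2, SNF 1^2
degree 0: 4−3−0 = 1 → Ȟ^0 ≅ Z
degree 1: 6−2−3 = 1 → Ȟ^1 ≅ Z
degree 2: 2−0−2 = 0 → Ȟ^2 ≅ 0

Ȟ^0 = Z, Ȟ^1 = Z and Ȟ^2 = 0
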